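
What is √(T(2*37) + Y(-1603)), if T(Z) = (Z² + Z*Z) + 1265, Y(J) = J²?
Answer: √2581826 ≈ 1606.8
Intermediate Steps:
T(Z) = 1265 + 2*Z² (T(Z) = (Z² + Z²) + 1265 = 2*Z² + 1265 = 1265 + 2*Z²)
√(T(2*37) + Y(-1603)) = √((1265 + 2*(2*37)²) + (-1603)²) = √((1265 + 2*74²) + 2569609) = √((1265 + 2*5476) + 2569609) = √((1265 + 10952) + 2569609) = √(12217 + 2569609) = √2581826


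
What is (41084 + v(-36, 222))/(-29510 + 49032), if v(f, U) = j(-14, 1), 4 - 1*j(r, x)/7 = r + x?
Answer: 41203/19522 ≈ 2.1106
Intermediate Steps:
j(r, x) = 28 - 7*r - 7*x (j(r, x) = 28 - 7*(r + x) = 28 + (-7*r - 7*x) = 28 - 7*r - 7*x)
v(f, U) = 119 (v(f, U) = 28 - 7*(-14) - 7*1 = 28 + 98 - 7 = 119)
(41084 + v(-36, 222))/(-29510 + 49032) = (41084 + 119)/(-29510 + 49032) = 41203/19522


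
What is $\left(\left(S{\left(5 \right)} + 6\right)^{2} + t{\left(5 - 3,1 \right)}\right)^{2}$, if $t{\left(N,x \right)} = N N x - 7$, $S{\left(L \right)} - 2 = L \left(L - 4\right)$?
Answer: $27556$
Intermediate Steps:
$S{\left(L \right)} = 2 + L \left(-4 + L\right)$ ($S{\left(L \right)} = 2 + L \left(L - 4\right) = 2 + L \left(-4 + L\right)$)
$t{\left(N,x \right)} = -7 + x N^{2}$ ($t{\left(N,x \right)} = N^{2} x - 7 = x N^{2} - 7 = -7 + x N^{2}$)
$\left(\left(S{\left(5 \right)} + 6\right)^{2} + t{\left(5 - 3,1 \right)}\right)^{2} = \left(\left(\left(2 + 5^{2} - 20\right) + 6\right)^{2} - \left(7 - \left(5 - 3\right)^{2}\right)\right)^{2} = \left(\left(\left(2 + 25 - 20\right) + 6\right)^{2} - \left(7 - \left(5 - 3\right)^{2}\right)\right)^{2} = \left(\left(7 + 6\right)^{2} - \left(7 - 2^{2}\right)\right)^{2} = \left(13^{2} + \left(-7 + 1 \cdot 4\right)\right)^{2} = \left(169 + \left(-7 + 4\right)\right)^{2} = \left(169 - 3\right)^{2} = 166^{2} = 27556$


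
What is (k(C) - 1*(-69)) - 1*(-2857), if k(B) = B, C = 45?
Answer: 2971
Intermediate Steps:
(k(C) - 1*(-69)) - 1*(-2857) = (45 - 1*(-69)) - 1*(-2857) = (45 + 69) + 2857 = 114 + 2857 = 2971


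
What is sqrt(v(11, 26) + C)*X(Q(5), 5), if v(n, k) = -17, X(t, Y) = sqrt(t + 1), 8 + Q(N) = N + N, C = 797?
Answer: 6*sqrt(65) ≈ 48.374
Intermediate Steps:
Q(N) = -8 + 2*N (Q(N) = -8 + (N + N) = -8 + 2*N)
X(t, Y) = sqrt(1 + t)
sqrt(v(11, 26) + C)*X(Q(5), 5) = sqrt(-17 + 797)*sqrt(1 + (-8 + 2*5)) = sqrt(780)*sqrt(1 + (-8 + 10)) = (2*sqrt(195))*sqrt(1 + 2) = (2*sqrt(195))*sqrt(3) = 6*sqrt(65)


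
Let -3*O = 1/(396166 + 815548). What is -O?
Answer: 1/3635142 ≈ 2.7509e-7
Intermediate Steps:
O = -1/3635142 (O = -1/(3*(396166 + 815548)) = -⅓/1211714 = -⅓*1/1211714 = -1/3635142 ≈ -2.7509e-7)
-O = -1*(-1/3635142) = 1/3635142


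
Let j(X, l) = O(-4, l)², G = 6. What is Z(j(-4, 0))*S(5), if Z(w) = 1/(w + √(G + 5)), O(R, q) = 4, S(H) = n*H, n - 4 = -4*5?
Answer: -256/49 + 16*√11/49 ≈ -4.1415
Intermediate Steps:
n = -16 (n = 4 - 4*5 = 4 - 20 = -16)
S(H) = -16*H
j(X, l) = 16 (j(X, l) = 4² = 16)
Z(w) = 1/(w + √11) (Z(w) = 1/(w + √(6 + 5)) = 1/(w + √11))
Z(j(-4, 0))*S(5) = (-16*5)/(16 + √11) = -80/(16 + √11)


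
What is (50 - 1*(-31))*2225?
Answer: 180225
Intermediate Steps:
(50 - 1*(-31))*2225 = (50 + 31)*2225 = 81*2225 = 180225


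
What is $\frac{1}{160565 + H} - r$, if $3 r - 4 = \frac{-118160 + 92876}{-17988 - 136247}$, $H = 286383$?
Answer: $- \frac{287040269647}{206805074340} \approx -1.388$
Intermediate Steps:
$r = \frac{642224}{462705}$ ($r = \frac{4}{3} + \frac{\left(-118160 + 92876\right) \frac{1}{-17988 - 136247}}{3} = \frac{4}{3} + \frac{\left(-25284\right) \frac{1}{-154235}}{3} = \frac{4}{3} + \frac{\left(-25284\right) \left(- \frac{1}{154235}\right)}{3} = \frac{4}{3} + \frac{1}{3} \cdot \frac{25284}{154235} = \frac{4}{3} + \frac{8428}{154235} = \frac{642224}{462705} \approx 1.388$)
$\frac{1}{160565 + H} - r = \frac{1}{160565 + 286383} - \frac{642224}{462705} = \frac{1}{446948} - \frac{642224}{462705} = - \frac{287040269647}{206805074340}$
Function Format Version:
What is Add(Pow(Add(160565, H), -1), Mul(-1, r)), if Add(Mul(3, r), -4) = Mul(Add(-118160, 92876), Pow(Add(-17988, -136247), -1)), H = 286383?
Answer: Rational(-287040269647, 206805074340) ≈ -1.3880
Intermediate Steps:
r = Rational(642224, 462705) (r = Add(Rational(4, 3), Mul(Rational(1, 3), Mul(Add(-118160, 92876), Pow(Add(-17988, -136247), -1)))) = Add(Rational(4, 3), Mul(Rational(1, 3), Mul(-25284, Pow(-154235, -1)))) = Add(Rational(4, 3), Mul(Rational(1, 3), Mul(-25284, Rational(-1, 154235)))) = Add(Rational(4, 3), Mul(Rational(1, 3), Rational(25284, 154235))) = Add(Rational(4, 3), Rational(8428, 154235)) = Rational(642224, 462705) ≈ 1.3880)
Add(Pow(Add(160565, H), -1), Mul(-1, r)) = Add(Pow(Add(160565, 286383), -1), Mul(-1, Rational(642224, 462705))) = Add(Pow(446948, -1), Rational(-642224, 462705)) = Add(Rational(1, 446948), Rational(-642224, 462705)) = Rational(-287040269647, 206805074340)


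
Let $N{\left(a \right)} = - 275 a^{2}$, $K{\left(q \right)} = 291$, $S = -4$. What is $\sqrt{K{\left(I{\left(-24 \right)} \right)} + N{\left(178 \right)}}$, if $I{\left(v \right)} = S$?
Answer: $i \sqrt{8712809} \approx 2951.7 i$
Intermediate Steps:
$I{\left(v \right)} = -4$
$\sqrt{K{\left(I{\left(-24 \right)} \right)} + N{\left(178 \right)}} = \sqrt{291 - 275 \cdot 178^{2}} = \sqrt{291 - 8713100} = \sqrt{-8712809} = i \sqrt{8712809}$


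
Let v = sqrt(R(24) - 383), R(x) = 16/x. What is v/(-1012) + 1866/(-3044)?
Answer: -933/1522 - I*sqrt(3441)/3036 ≈ -0.61301 - 0.019322*I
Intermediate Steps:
v = I*sqrt(3441)/3 (v = sqrt(16/24 - 383) = sqrt(16*(1/24) - 383) = sqrt(2/3 - 383) = sqrt(-1147/3) = I*sqrt(3441)/3 ≈ 19.553*I)
v/(-1012) + 1866/(-3044) = (I*sqrt(3441)/3)/(-1012) + 1866/(-3044) = (I*sqrt(3441)/3)*(-1/1012) + 1866*(-1/3044) = -I*sqrt(3441)/3036 - 933/1522 = -933/1522 - I*sqrt(3441)/3036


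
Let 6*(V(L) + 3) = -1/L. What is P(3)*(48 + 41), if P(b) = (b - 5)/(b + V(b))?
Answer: 3204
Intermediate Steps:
V(L) = -3 - 1/(6*L) (V(L) = -3 + (-1/L)/6 = -3 - 1/(6*L))
P(b) = (-5 + b)/(-3 + b - 1/(6*b)) (P(b) = (b - 5)/(b + (-3 - 1/(6*b))) = (-5 + b)/(-3 + b - 1/(6*b)))
P(3)*(48 + 41) = (-6*3*(-5 + 3)/(1 - 6*3*(-3 + 3)))*(48 + 41) = -6*3*(-2)/(1 - 6*3*0)*89 = -6*3*(-2)/(1 + 0)*89 = -6*3*(-2)/1*89 = -6*3*1*(-2)*89 = 36*89 = 3204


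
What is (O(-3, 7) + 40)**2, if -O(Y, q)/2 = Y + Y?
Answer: 2704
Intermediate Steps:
O(Y, q) = -4*Y (O(Y, q) = -2*(Y + Y) = -4*Y)
(O(-3, 7) + 40)**2 = (-4*(-3) + 40)**2 = (12 + 40)**2 = 52**2 = 2704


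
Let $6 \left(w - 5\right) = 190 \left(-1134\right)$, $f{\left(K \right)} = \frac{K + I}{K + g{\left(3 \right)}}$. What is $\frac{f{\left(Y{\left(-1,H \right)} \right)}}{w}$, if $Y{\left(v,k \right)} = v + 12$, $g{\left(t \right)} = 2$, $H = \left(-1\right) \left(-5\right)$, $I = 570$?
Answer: $- \frac{581}{466765} \approx -0.0012447$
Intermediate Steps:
$H = 5$
$Y{\left(v,k \right)} = 12 + v$
$f{\left(K \right)} = \frac{570 + K}{2 + K}$ ($f{\left(K \right)} = \frac{K + 570}{K + 2} = \frac{570 + K}{2 + K}$)
$w = -35905$ ($w = 5 + \frac{190 \left(-1134\right)}{6} = 5 + \frac{1}{6} \left(-215460\right) = 5 - 35910 = -35905$)
$\frac{f{\left(Y{\left(-1,H \right)} \right)}}{w} = \frac{\frac{1}{2 + \left(12 - 1\right)} \left(570 + \left(12 - 1\right)\right)}{-35905} = \frac{570 + 11}{2 + 11} \left(- \frac{1}{35905}\right) = \frac{1}{13} \cdot 581 \left(- \frac{1}{35905}\right) = \frac{581}{13} \left(- \frac{1}{35905}\right) = - \frac{581}{466765}$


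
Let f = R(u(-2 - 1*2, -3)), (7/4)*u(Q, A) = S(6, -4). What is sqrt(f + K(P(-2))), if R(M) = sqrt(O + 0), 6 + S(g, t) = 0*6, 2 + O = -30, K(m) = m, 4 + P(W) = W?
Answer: sqrt(-6 + 4*I*sqrt(2)) ≈ 1.0598 + 2.6689*I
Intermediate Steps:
P(W) = -4 + W
O = -32 (O = -2 - 30 = -32)
S(g, t) = -6 (S(g, t) = -6 + 0*6 = -6 + 0 = -6)
u(Q, A) = -24/7 (u(Q, A) = (4/7)*(-6) = -24/7)
R(M) = 4*I*sqrt(2) (R(M) = sqrt(-32 + 0) = sqrt(-32) = 4*I*sqrt(2))
f = 4*I*sqrt(2) ≈ 5.6569*I
sqrt(f + K(P(-2))) = sqrt(4*I*sqrt(2) + (-4 - 2)) = sqrt(4*I*sqrt(2) - 6) = sqrt(-6 + 4*I*sqrt(2))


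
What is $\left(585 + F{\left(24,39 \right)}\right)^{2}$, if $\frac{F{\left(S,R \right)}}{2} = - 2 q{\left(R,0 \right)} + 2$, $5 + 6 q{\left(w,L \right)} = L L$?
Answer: $\frac{3157729}{9} \approx 3.5086 \cdot 10^{5}$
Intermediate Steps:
$q{\left(w,L \right)} = - \frac{5}{6} + \frac{L^{2}}{6}$ ($q{\left(w,L \right)} = - \frac{5}{6} + \frac{L L}{6} = - \frac{5}{6} + \frac{L^{2}}{6}$)
$F{\left(S,R \right)} = \frac{22}{3}$ ($F{\left(S,R \right)} = 2 \left(- 2 \left(- \frac{5}{6} + \frac{0^{2}}{6}\right) + 2\right) = 2 \left(- 2 \left(- \frac{5}{6} + \frac{1}{6} \cdot 0\right) + 2\right) = 2 \left(- 2 \left(- \frac{5}{6} + 0\right) + 2\right) = 2 \left(\left(-2\right) \left(- \frac{5}{6}\right) + 2\right) = 2 \left(\frac{5}{3} + 2\right) = 2 \cdot \frac{11}{3} = \frac{22}{3}$)
$\left(585 + F{\left(24,39 \right)}\right)^{2} = \left(585 + \frac{22}{3}\right)^{2} = \left(\frac{1777}{3}\right)^{2} = \frac{3157729}{9}$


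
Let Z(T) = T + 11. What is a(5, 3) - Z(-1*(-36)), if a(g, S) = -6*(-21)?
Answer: 79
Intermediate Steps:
a(g, S) = 126
Z(T) = 11 + T
a(5, 3) - Z(-1*(-36)) = 126 - (11 - 1*(-36)) = 126 - (11 + 36) = 126 - 1*47 = 126 - 47 = 79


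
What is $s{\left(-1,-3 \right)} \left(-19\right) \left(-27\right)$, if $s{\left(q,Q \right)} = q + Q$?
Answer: $-2052$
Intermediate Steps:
$s{\left(q,Q \right)} = Q + q$
$s{\left(-1,-3 \right)} \left(-19\right) \left(-27\right) = \left(-3 - 1\right) \left(-19\right) \left(-27\right) = \left(-4\right) \left(-19\right) \left(-27\right) = 76 \left(-27\right) = -2052$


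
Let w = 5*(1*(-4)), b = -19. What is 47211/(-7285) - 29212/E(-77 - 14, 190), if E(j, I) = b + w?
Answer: 210968191/284115 ≈ 742.54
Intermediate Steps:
w = -20 (w = 5*(-4) = -20)
E(j, I) = -39 (E(j, I) = -19 - 20 = -39)
47211/(-7285) - 29212/E(-77 - 14, 190) = 47211/(-7285) - 29212/(-39) = 47211*(-1/7285) - 29212*(-1/39) = -47211/7285 + 29212/39 = 210968191/284115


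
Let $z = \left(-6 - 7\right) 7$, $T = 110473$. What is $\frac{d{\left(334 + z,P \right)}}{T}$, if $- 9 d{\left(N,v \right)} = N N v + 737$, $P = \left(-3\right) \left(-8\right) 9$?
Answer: $- \frac{12755321}{994257} \approx -12.829$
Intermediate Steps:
$z = -91$ ($z = \left(-13\right) 7 = -91$)
$P = 216$ ($P = 24 \cdot 9 = 216$)
$d{\left(N,v \right)} = - \frac{737}{9} - \frac{v N^{2}}{9}$ ($d{\left(N,v \right)} = - \frac{N N v + 737}{9} = - \frac{N^{2} v + 737}{9} = - \frac{v N^{2} + 737}{9} = - \frac{737 + v N^{2}}{9} = - \frac{737}{9} - \frac{v N^{2}}{9}$)
$\frac{d{\left(334 + z,P \right)}}{T} = \frac{- \frac{737}{9} - 24 \left(334 - 91\right)^{2}}{110473} = \left(- \frac{737}{9} - 24 \cdot 243^{2}\right) \frac{1}{110473} = \left(- \frac{737}{9} - 24 \cdot 59049\right) \frac{1}{110473} = \left(- \frac{737}{9} - 1417176\right) \frac{1}{110473} = \left(- \frac{12755321}{9}\right) \frac{1}{110473} = - \frac{12755321}{994257}$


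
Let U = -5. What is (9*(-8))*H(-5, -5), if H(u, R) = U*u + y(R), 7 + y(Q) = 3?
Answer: -1512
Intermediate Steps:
y(Q) = -4 (y(Q) = -7 + 3 = -4)
H(u, R) = -4 - 5*u (H(u, R) = -5*u - 4 = -4 - 5*u)
(9*(-8))*H(-5, -5) = (9*(-8))*(-4 - 5*(-5)) = -72*(-4 + 25) = -72*21 = -1512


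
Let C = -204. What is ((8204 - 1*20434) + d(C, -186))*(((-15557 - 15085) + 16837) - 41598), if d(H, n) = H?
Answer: 688880902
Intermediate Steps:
((8204 - 1*20434) + d(C, -186))*(((-15557 - 15085) + 16837) - 41598) = ((8204 - 1*20434) - 204)*(((-15557 - 15085) + 16837) - 41598) = ((8204 - 20434) - 204)*((-30642 + 16837) - 41598) = (-12230 - 204)*(-13805 - 41598) = -12434*(-55403) = 688880902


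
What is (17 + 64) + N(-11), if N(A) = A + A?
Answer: 59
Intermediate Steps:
N(A) = 2*A
(17 + 64) + N(-11) = (17 + 64) + 2*(-11) = 81 - 22 = 59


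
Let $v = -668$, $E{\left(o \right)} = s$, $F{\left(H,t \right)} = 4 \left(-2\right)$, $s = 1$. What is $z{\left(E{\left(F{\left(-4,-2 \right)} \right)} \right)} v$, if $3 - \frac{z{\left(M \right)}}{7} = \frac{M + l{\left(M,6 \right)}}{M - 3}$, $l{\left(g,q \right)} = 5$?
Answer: $-28056$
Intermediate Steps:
$F{\left(H,t \right)} = -8$
$E{\left(o \right)} = 1$
$z{\left(M \right)} = 21 - \frac{7 \left(5 + M\right)}{-3 + M}$ ($z{\left(M \right)} = 21 - 7 \frac{M + 5}{M - 3} = 21 - 7 \frac{5 + M}{-3 + M} = 21 - \frac{7 \left(5 + M\right)}{-3 + M}$)
$z{\left(E{\left(F{\left(-4,-2 \right)} \right)} \right)} v = \frac{14 \left(-7 + 1\right)}{-3 + 1} \left(-668\right) = 14 \frac{1}{-2} \left(-6\right) \left(-668\right) = 14 \left(- \frac{1}{2}\right) \left(-6\right) \left(-668\right) = 42 \left(-668\right) = -28056$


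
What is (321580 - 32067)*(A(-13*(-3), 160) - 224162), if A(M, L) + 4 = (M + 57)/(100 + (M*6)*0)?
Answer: -1622467330638/25 ≈ -6.4899e+10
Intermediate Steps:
A(M, L) = -343/100 + M/100 (A(M, L) = -4 + (M + 57)/(100 + (M*6)*0) = -4 + (57 + M)/(100 + (6*M)*0) = -4 + (57 + M)/(100 + 0) = -4 + (57 + M)/100 = -4 + (57 + M)*(1/100) = -4 + (57/100 + M/100) = -343/100 + M/100)
(321580 - 32067)*(A(-13*(-3), 160) - 224162) = (321580 - 32067)*((-343/100 + (-13*(-3))/100) - 224162) = 289513*((-343/100 + (1/100)*39) - 224162) = 289513*((-343/100 + 39/100) - 224162) = 289513*(-76/25 - 224162) = 289513*(-5604126/25) = -1622467330638/25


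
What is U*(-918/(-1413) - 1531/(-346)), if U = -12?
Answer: -1653954/27161 ≈ -60.894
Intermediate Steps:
U*(-918/(-1413) - 1531/(-346)) = -12*(-918/(-1413) - 1531/(-346)) = -12*(-918*(-1/1413) - 1531*(-1/346)) = -12*(102/157 + 1531/346) = -12*275659/54322 = -1653954/27161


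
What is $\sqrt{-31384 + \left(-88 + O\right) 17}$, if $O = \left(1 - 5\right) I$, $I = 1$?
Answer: $2 i \sqrt{8237} \approx 181.52 i$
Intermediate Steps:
$O = -4$ ($O = \left(1 - 5\right) 1 = \left(-4\right) 1 = -4$)
$\sqrt{-31384 + \left(-88 + O\right) 17} = \sqrt{-31384 + \left(-88 - 4\right) 17} = \sqrt{-31384 - 1564} = \sqrt{-32948} = 2 i \sqrt{8237}$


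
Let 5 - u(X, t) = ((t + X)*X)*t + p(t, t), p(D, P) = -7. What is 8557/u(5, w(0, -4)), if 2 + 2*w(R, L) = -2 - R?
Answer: 8557/42 ≈ 203.74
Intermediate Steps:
w(R, L) = -2 - R/2 (w(R, L) = -1 + (-2 - R)/2 = -1 + (-1 - R/2) = -2 - R/2)
u(X, t) = 12 - X*t*(X + t) (u(X, t) = 5 - (((t + X)*X)*t - 7) = 5 - (((X + t)*X)*t - 7) = 5 - ((X*(X + t))*t - 7) = 5 - (X*t*(X + t) - 7) = 5 - (-7 + X*t*(X + t)) = 5 + (7 - X*t*(X + t)) = 12 - X*t*(X + t))
8557/u(5, w(0, -4)) = 8557/(12 - 1*5*(-2 - ½*0)² - 1*(-2 - ½*0)*5²) = 8557/(12 - 1*5*(-2 + 0)² - 1*(-2 + 0)*25) = 8557/(12 - 1*5*(-2)² - 1*(-2)*25) = 8557/(12 - 1*5*4 + 50) = 8557/(12 - 20 + 50) = 8557/42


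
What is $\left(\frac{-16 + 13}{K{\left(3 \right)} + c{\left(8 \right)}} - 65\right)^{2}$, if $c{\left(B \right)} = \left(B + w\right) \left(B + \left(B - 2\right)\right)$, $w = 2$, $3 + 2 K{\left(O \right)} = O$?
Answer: $\frac{82864609}{19600} \approx 4227.8$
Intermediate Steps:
$K{\left(O \right)} = - \frac{3}{2} + \frac{O}{2}$
$c{\left(B \right)} = \left(-2 + 2 B\right) \left(2 + B\right)$ ($c{\left(B \right)} = \left(B + 2\right) \left(B + \left(B - 2\right)\right) = \left(2 + B\right) \left(B + \left(-2 + B\right)\right) = \left(2 + B\right) \left(-2 + 2 B\right) = \left(-2 + 2 B\right) \left(2 + B\right)$)
$\left(\frac{-16 + 13}{K{\left(3 \right)} + c{\left(8 \right)}} - 65\right)^{2} = \left(\frac{-16 + 13}{\left(- \frac{3}{2} + \frac{1}{2} \cdot 3\right) + \left(-4 + 2 \cdot 8 + 2 \cdot 8^{2}\right)} - 65\right)^{2} = \left(- \frac{3}{\left(- \frac{3}{2} + \frac{3}{2}\right) + \left(-4 + 16 + 2 \cdot 64\right)} - 65\right)^{2} = \left(- \frac{3}{0 + \left(-4 + 16 + 128\right)} - 65\right)^{2} = \left(- \frac{3}{0 + 140} - 65\right)^{2} = \left(- \frac{3}{140} - 65\right)^{2} = \left(- \frac{9103}{140}\right)^{2} = \frac{82864609}{19600}$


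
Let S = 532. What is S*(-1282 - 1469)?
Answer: -1463532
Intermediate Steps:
S*(-1282 - 1469) = 532*(-1282 - 1469) = 532*(-2751) = -1463532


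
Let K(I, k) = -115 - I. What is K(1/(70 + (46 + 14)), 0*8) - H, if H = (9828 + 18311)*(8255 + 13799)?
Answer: -80675090731/130 ≈ -6.2058e+8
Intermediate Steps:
H = 620577506 (H = 28139*22054 = 620577506)
K(1/(70 + (46 + 14)), 0*8) - H = (-115 - 1/(70 + (46 + 14))) - 1*620577506 = (-115 - 1/(70 + 60)) - 620577506 = (-115 - 1/130) - 620577506 = -14951/130 - 620577506 = -80675090731/130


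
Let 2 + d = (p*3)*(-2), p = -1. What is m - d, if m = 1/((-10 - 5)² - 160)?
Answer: -259/65 ≈ -3.9846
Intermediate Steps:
d = 4 (d = -2 - 1*3*(-2) = -2 - 3*(-2) = -2 + 6 = 4)
m = 1/65 (m = 1/((-15)² - 160) = 1/(225 - 160) = 1/65 ≈ 0.015385)
m - d = 1/65 - 1*4 = 1/65 - 4 = -259/65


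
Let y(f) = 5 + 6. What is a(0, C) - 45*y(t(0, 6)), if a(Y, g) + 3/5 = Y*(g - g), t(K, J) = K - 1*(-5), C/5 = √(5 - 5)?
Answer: -2478/5 ≈ -495.60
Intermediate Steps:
C = 0 (C = 5*√(5 - 5) = 5*√0 = 5*0 = 0)
t(K, J) = 5 + K (t(K, J) = K + 5 = 5 + K)
a(Y, g) = -⅗ (a(Y, g) = -⅗ + Y*(g - g) = -⅗ + Y*0 = -⅗ + 0 = -⅗)
y(f) = 11
a(0, C) - 45*y(t(0, 6)) = -⅗ - 45*11 = -⅗ - 495 = -2478/5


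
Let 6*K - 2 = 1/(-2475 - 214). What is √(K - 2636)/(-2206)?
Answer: -I*√686079747498/35591604 ≈ -0.023272*I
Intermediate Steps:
K = 5377/16134 (K = ⅓ + 1/(6*(-2475 - 214)) = ⅓ + (⅙)/(-2689) = ⅓ + (⅙)*(-1/2689) = ⅓ - 1/16134 = 5377/16134 ≈ 0.33327)
√(K - 2636)/(-2206) = √(5377/16134 - 2636)/(-2206) = √(-42523847/16134)*(-1/2206) = (I*√686079747498/16134)*(-1/2206) = -I*√686079747498/35591604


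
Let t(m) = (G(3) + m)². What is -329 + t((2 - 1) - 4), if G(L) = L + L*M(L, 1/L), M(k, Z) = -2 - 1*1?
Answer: -248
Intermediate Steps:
M(k, Z) = -3 (M(k, Z) = -2 - 1 = -3)
G(L) = -2*L (G(L) = L + L*(-3) = L - 3*L = -2*L)
t(m) = (-6 + m)² (t(m) = (-2*3 + m)² = (-6 + m)²)
-329 + t((2 - 1) - 4) = -329 + (-6 + ((2 - 1) - 4))² = -329 + (-6 + (1 - 4))² = -329 + (-6 - 3)² = -329 + (-9)² = -329 + 81 = -248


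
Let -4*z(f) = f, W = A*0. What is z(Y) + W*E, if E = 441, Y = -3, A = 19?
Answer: 3/4 ≈ 0.75000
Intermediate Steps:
W = 0 (W = 19*0 = 0)
z(f) = -f/4
z(Y) + W*E = -1/4*(-3) + 0*441 = 3/4 + 0 = 3/4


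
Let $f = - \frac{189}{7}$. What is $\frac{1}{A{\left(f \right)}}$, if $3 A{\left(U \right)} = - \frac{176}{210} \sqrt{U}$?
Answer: $\frac{35 i \sqrt{3}}{88} \approx 0.68888 i$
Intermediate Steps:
$f = -27$ ($f = \left(-189\right) \frac{1}{7} = -27$)
$A{\left(U \right)} = - \frac{88 \sqrt{U}}{315}$ ($A{\left(U \right)} = \frac{- \frac{176}{210} \sqrt{U}}{3} = \frac{\left(-176\right) \frac{1}{210} \sqrt{U}}{3} = \frac{\left(- \frac{88}{105}\right) \sqrt{U}}{3} = - \frac{88 \sqrt{U}}{315}$)
$\frac{1}{A{\left(f \right)}} = \frac{1}{\left(- \frac{88}{315}\right) \sqrt{-27}} = \frac{1}{\left(- \frac{88}{315}\right) 3 i \sqrt{3}} = \frac{1}{\left(- \frac{88}{105}\right) i \sqrt{3}} = \frac{35 i \sqrt{3}}{88}$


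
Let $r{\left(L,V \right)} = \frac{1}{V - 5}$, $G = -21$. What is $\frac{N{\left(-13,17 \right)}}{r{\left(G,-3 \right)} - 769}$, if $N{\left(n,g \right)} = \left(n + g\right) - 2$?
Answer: $- \frac{16}{6153} \approx -0.0026004$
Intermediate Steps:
$r{\left(L,V \right)} = \frac{1}{-5 + V}$
$N{\left(n,g \right)} = -2 + g + n$ ($N{\left(n,g \right)} = \left(g + n\right) - 2 = -2 + g + n$)
$\frac{N{\left(-13,17 \right)}}{r{\left(G,-3 \right)} - 769} = \frac{-2 + 17 - 13}{\frac{1}{-5 - 3} - 769} = \frac{1}{\frac{1}{-8} - 769} \cdot 2 = \frac{1}{- \frac{1}{8} - 769} \cdot 2 = \frac{1}{- \frac{6153}{8}} \cdot 2 = \left(- \frac{8}{6153}\right) 2 = - \frac{16}{6153}$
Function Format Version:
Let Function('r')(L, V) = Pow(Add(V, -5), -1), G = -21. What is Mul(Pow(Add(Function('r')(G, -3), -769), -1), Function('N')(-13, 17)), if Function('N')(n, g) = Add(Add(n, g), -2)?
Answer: Rational(-16, 6153) ≈ -0.0026004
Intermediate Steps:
Function('r')(L, V) = Pow(Add(-5, V), -1)
Function('N')(n, g) = Add(-2, g, n) (Function('N')(n, g) = Add(Add(g, n), -2) = Add(-2, g, n))
Mul(Pow(Add(Function('r')(G, -3), -769), -1), Function('N')(-13, 17)) = Mul(Pow(Add(Pow(Add(-5, -3), -1), -769), -1), Add(-2, 17, -13)) = Mul(Pow(Add(Pow(-8, -1), -769), -1), 2) = Mul(Pow(Add(Rational(-1, 8), -769), -1), 2) = Mul(Pow(Rational(-6153, 8), -1), 2) = Mul(Rational(-8, 6153), 2) = Rational(-16, 6153)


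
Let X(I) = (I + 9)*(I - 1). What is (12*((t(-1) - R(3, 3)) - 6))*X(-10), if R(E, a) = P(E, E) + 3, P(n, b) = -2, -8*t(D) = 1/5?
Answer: -9273/10 ≈ -927.30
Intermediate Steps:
t(D) = -1/40 (t(D) = -⅛/5 = -⅛*⅕ = -1/40)
R(E, a) = 1 (R(E, a) = -2 + 3 = 1)
X(I) = (-1 + I)*(9 + I) (X(I) = (9 + I)*(-1 + I) = (-1 + I)*(9 + I))
(12*((t(-1) - R(3, 3)) - 6))*X(-10) = (12*((-1/40 - 1*1) - 6))*(-9 + (-10)² + 8*(-10)) = (12*((-1/40 - 1) - 6))*(-9 + 100 - 80) = (12*(-41/40 - 6))*11 = (12*(-281/40))*11 = -843/10*11 = -9273/10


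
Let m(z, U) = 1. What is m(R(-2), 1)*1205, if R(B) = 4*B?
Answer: 1205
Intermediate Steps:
m(R(-2), 1)*1205 = 1*1205 = 1205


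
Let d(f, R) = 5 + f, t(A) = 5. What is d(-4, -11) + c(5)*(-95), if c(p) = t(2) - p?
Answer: 1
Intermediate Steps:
c(p) = 5 - p
d(-4, -11) + c(5)*(-95) = (5 - 4) + (5 - 1*5)*(-95) = 1 + (5 - 5)*(-95) = 1 + 0*(-95) = 1 + 0 = 1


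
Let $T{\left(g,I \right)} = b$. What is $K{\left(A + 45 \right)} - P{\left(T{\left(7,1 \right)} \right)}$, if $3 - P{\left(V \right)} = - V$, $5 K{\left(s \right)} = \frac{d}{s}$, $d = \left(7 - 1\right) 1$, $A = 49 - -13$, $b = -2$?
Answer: $- \frac{529}{535} \approx -0.98878$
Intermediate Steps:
$T{\left(g,I \right)} = -2$
$A = 62$ ($A = 49 + 13 = 62$)
$d = 6$ ($d = 6 \cdot 1 = 6$)
$K{\left(s \right)} = \frac{6}{5 s}$ ($K{\left(s \right)} = \frac{6 \frac{1}{s}}{5} = \frac{6}{5 s}$)
$P{\left(V \right)} = 3 + V$ ($P{\left(V \right)} = 3 - - V = 3 + V$)
$K{\left(A + 45 \right)} - P{\left(T{\left(7,1 \right)} \right)} = \frac{6}{5 \left(62 + 45\right)} - \left(3 - 2\right) = \frac{6}{5 \cdot 107} - 1 = \frac{6}{5} \cdot \frac{1}{107} - 1 = \frac{6}{535} - 1 = - \frac{529}{535}$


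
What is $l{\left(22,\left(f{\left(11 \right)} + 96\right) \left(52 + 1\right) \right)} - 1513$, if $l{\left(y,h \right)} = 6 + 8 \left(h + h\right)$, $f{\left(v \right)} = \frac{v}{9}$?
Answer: $\frac{728437}{9} \approx 80938.0$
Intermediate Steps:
$f{\left(v \right)} = \frac{v}{9}$ ($f{\left(v \right)} = v \frac{1}{9} = \frac{v}{9}$)
$l{\left(y,h \right)} = 6 + 16 h$ ($l{\left(y,h \right)} = 6 + 8 \cdot 2 h = 6 + 16 h$)
$l{\left(22,\left(f{\left(11 \right)} + 96\right) \left(52 + 1\right) \right)} - 1513 = \left(6 + 16 \left(\frac{1}{9} \cdot 11 + 96\right) \left(52 + 1\right)\right) - 1513 = \left(6 + 16 \left(\frac{11}{9} + 96\right) 53\right) - 1513 = \left(6 + 16 \cdot \frac{875}{9} \cdot 53\right) - 1513 = \left(6 + 16 \cdot \frac{46375}{9}\right) - 1513 = \left(6 + \frac{742000}{9}\right) - 1513 = \frac{742054}{9} - 1513 = \frac{728437}{9}$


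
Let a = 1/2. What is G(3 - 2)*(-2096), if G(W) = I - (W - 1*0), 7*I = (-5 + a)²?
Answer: -27772/7 ≈ -3967.4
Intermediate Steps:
a = ½ ≈ 0.50000
I = 81/28 (I = (-5 + ½)²/7 = (-9/2)²/7 = (⅐)*(81/4) = 81/28 ≈ 2.8929)
G(W) = 81/28 - W (G(W) = 81/28 - (W - 1*0) = 81/28 - (W + 0) = 81/28 - W)
G(3 - 2)*(-2096) = (81/28 - (3 - 2))*(-2096) = (81/28 - 1*1)*(-2096) = (81/28 - 1)*(-2096) = (53/28)*(-2096) = -27772/7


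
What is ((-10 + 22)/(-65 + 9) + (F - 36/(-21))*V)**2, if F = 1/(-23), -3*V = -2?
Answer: 755161/933156 ≈ 0.80925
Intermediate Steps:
V = 2/3 (V = -1/3*(-2) = 2/3 ≈ 0.66667)
F = -1/23 ≈ -0.043478
((-10 + 22)/(-65 + 9) + (F - 36/(-21))*V)**2 = ((-10 + 22)/(-65 + 9) + (-1/23 - 36/(-21))*(2/3))**2 = (12/(-56) + (-1/23 - 36*(-1)/21)*(2/3))**2 = (12*(-1/56) + (-1/23 - 1*(-12/7))*(2/3))**2 = (-3/14 + (-1/23 + 12/7)*(2/3))**2 = (-3/14 + (269/161)*(2/3))**2 = (-3/14 + 538/483)**2 = (869/966)**2 = 755161/933156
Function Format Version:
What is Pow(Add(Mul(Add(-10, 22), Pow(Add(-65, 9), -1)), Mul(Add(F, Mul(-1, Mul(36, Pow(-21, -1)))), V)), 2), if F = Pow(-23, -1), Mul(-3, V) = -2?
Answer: Rational(755161, 933156) ≈ 0.80925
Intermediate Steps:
V = Rational(2, 3) (V = Mul(Rational(-1, 3), -2) = Rational(2, 3) ≈ 0.66667)
F = Rational(-1, 23) ≈ -0.043478
Pow(Add(Mul(Add(-10, 22), Pow(Add(-65, 9), -1)), Mul(Add(F, Mul(-1, Mul(36, Pow(-21, -1)))), V)), 2) = Pow(Add(Mul(Add(-10, 22), Pow(Add(-65, 9), -1)), Mul(Add(Rational(-1, 23), Mul(-1, Mul(36, Pow(-21, -1)))), Rational(2, 3))), 2) = Pow(Add(Mul(12, Pow(-56, -1)), Mul(Add(Rational(-1, 23), Mul(-1, Mul(36, Rational(-1, 21)))), Rational(2, 3))), 2) = Pow(Add(Mul(12, Rational(-1, 56)), Mul(Add(Rational(-1, 23), Mul(-1, Rational(-12, 7))), Rational(2, 3))), 2) = Pow(Add(Rational(-3, 14), Mul(Add(Rational(-1, 23), Rational(12, 7)), Rational(2, 3))), 2) = Pow(Add(Rational(-3, 14), Mul(Rational(269, 161), Rational(2, 3))), 2) = Pow(Add(Rational(-3, 14), Rational(538, 483)), 2) = Pow(Rational(869, 966), 2) = Rational(755161, 933156)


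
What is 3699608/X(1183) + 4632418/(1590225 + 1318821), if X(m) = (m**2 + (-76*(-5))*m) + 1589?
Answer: 62776512949/17479002891 ≈ 3.5915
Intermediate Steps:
X(m) = 1589 + m**2 + 380*m (X(m) = (m**2 + 380*m) + 1589 = 1589 + m**2 + 380*m)
3699608/X(1183) + 4632418/(1590225 + 1318821) = 3699608/(1589 + 1183**2 + 380*1183) + 4632418/(1590225 + 1318821) = 3699608/(1589 + 1399489 + 449540) + 4632418/2909046 = 3699608/1850618 + 4632418*(1/2909046) = 3699608*(1/1850618) + 330887/207789 = 168164/84119 + 330887/207789 = 62776512949/17479002891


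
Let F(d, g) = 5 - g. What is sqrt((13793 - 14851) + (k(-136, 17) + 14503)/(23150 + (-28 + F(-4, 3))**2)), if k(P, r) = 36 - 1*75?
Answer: I*sqrt(415691826)/627 ≈ 32.518*I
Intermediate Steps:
k(P, r) = -39 (k(P, r) = 36 - 75 = -39)
sqrt((13793 - 14851) + (k(-136, 17) + 14503)/(23150 + (-28 + F(-4, 3))**2)) = sqrt((13793 - 14851) + (-39 + 14503)/(23150 + (-28 + (5 - 1*3))**2)) = sqrt(-1058 + 14464/(23150 + (-28 + (5 - 3))**2)) = sqrt(-1058 + 14464/(23150 + (-28 + 2)**2)) = sqrt(-1058 + 14464/(23150 + (-26)**2)) = sqrt(-1058 + 14464/(23150 + 676)) = sqrt(-1058 + 14464/23826) = sqrt(-1058 + 14464*(1/23826)) = sqrt(-1058 + 7232/11913) = sqrt(-12596722/11913) = I*sqrt(415691826)/627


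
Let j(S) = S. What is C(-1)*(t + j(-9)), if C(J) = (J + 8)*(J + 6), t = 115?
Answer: 3710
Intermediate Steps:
C(J) = (6 + J)*(8 + J) (C(J) = (8 + J)*(6 + J) = (6 + J)*(8 + J))
C(-1)*(t + j(-9)) = (48 + (-1)² + 14*(-1))*(115 - 9) = (48 + 1 - 14)*106 = 35*106 = 3710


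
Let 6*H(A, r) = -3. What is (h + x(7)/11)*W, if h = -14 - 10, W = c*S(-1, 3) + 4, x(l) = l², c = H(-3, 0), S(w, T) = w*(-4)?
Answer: -430/11 ≈ -39.091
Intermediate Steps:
H(A, r) = -½ (H(A, r) = (⅙)*(-3) = -½)
S(w, T) = -4*w
c = -½ ≈ -0.50000
W = 2 (W = -(-2)*(-1) + 4 = -½*4 + 4 = -2 + 4 = 2)
h = -24
(h + x(7)/11)*W = (-24 + 7²/11)*2 = (-24 + 49*(1/11))*2 = (-24 + 49/11)*2 = -215/11*2 = -430/11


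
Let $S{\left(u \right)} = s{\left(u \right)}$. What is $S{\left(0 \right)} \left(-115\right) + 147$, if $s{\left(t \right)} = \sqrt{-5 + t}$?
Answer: $147 - 115 i \sqrt{5} \approx 147.0 - 257.15 i$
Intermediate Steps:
$S{\left(u \right)} = \sqrt{-5 + u}$
$S{\left(0 \right)} \left(-115\right) + 147 = \sqrt{-5 + 0} \left(-115\right) + 147 = \sqrt{-5} \left(-115\right) + 147 = i \sqrt{5} \left(-115\right) + 147 = - 115 i \sqrt{5} + 147 = 147 - 115 i \sqrt{5}$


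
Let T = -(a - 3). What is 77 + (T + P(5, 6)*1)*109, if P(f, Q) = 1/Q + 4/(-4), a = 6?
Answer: -2045/6 ≈ -340.83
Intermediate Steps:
T = -3 (T = -(6 - 3) = -1*3 = -3)
P(f, Q) = -1 + 1/Q (P(f, Q) = 1/Q + 4*(-1/4) = 1/Q - 1 = -1 + 1/Q)
77 + (T + P(5, 6)*1)*109 = 77 + (-3 + ((1 - 1*6)/6)*1)*109 = 77 + (-3 + ((1 - 6)/6)*1)*109 = 77 + (-3 + ((1/6)*(-5))*1)*109 = 77 + (-3 - 5/6*1)*109 = 77 + (-3 - 5/6)*109 = 77 - 23/6*109 = 77 - 2507/6 = -2045/6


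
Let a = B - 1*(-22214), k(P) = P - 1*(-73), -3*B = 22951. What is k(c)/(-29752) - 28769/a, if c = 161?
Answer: -1289014779/649947316 ≈ -1.9833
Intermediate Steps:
B = -22951/3 (B = -1/3*22951 = -22951/3 ≈ -7650.3)
k(P) = 73 + P (k(P) = P + 73 = 73 + P)
a = 43691/3 (a = -22951/3 - 1*(-22214) = -22951/3 + 22214 = 43691/3 ≈ 14564.)
k(c)/(-29752) - 28769/a = (73 + 161)/(-29752) - 28769/43691/3 = 234*(-1/29752) - 28769*3/43691 = -117/14876 - 86307/43691 = -1289014779/649947316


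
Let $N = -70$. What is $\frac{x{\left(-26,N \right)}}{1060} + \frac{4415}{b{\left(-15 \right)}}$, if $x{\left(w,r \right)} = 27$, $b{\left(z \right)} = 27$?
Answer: $\frac{4680629}{28620} \approx 163.54$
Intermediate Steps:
$\frac{x{\left(-26,N \right)}}{1060} + \frac{4415}{b{\left(-15 \right)}} = \frac{27}{1060} + \frac{4415}{27} = \frac{4680629}{28620}$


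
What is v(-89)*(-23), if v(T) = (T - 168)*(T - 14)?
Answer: -608833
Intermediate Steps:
v(T) = (-168 + T)*(-14 + T)
v(-89)*(-23) = (2352 + (-89)**2 - 182*(-89))*(-23) = (2352 + 7921 + 16198)*(-23) = 26471*(-23) = -608833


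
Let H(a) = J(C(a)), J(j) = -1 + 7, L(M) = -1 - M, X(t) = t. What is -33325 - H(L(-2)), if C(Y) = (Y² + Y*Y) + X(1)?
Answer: -33331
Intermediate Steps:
C(Y) = 1 + 2*Y² (C(Y) = (Y² + Y*Y) + 1 = (Y² + Y²) + 1 = 2*Y² + 1 = 1 + 2*Y²)
J(j) = 6
H(a) = 6
-33325 - H(L(-2)) = -33325 - 1*6 = -33325 - 6 = -33331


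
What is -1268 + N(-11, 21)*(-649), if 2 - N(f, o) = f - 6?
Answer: -13599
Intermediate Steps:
N(f, o) = 8 - f (N(f, o) = 2 - (f - 6) = 2 - (-6 + f) = 2 + (6 - f) = 8 - f)
-1268 + N(-11, 21)*(-649) = -1268 + (8 - 1*(-11))*(-649) = -1268 + (8 + 11)*(-649) = -1268 + 19*(-649) = -1268 - 12331 = -13599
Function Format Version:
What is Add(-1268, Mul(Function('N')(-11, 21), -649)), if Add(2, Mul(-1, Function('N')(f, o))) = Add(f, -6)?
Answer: -13599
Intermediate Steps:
Function('N')(f, o) = Add(8, Mul(-1, f)) (Function('N')(f, o) = Add(2, Mul(-1, Add(f, -6))) = Add(2, Mul(-1, Add(-6, f))) = Add(2, Add(6, Mul(-1, f))) = Add(8, Mul(-1, f)))
Add(-1268, Mul(Function('N')(-11, 21), -649)) = Add(-1268, Mul(Add(8, Mul(-1, -11)), -649)) = Add(-1268, Mul(Add(8, 11), -649)) = Add(-1268, Mul(19, -649)) = Add(-1268, -12331) = -13599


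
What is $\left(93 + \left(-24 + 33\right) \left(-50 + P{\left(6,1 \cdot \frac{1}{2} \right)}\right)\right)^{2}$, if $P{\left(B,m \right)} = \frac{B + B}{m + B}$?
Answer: $\frac{19580625}{169} \approx 1.1586 \cdot 10^{5}$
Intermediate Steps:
$P{\left(B,m \right)} = \frac{2 B}{B + m}$
$\left(93 + \left(-24 + 33\right) \left(-50 + P{\left(6,1 \cdot \frac{1}{2} \right)}\right)\right)^{2} = \left(93 + \left(-24 + 33\right) \left(-50 + 2 \cdot 6 \frac{1}{6 + 1 \cdot \frac{1}{2}}\right)\right)^{2} = \left(93 + 9 \left(-50 + 2 \cdot 6 \frac{1}{6 + 1 \cdot \frac{1}{2}}\right)\right)^{2} = \left(93 + 9 \left(-50 + 2 \cdot 6 \frac{1}{6 + \frac{1}{2}}\right)\right)^{2} = \left(93 + 9 \left(-50 + 2 \cdot 6 \frac{1}{\frac{13}{2}}\right)\right)^{2} = \left(93 + 9 \left(-50 + 2 \cdot 6 \cdot \frac{2}{13}\right)\right)^{2} = \left(93 + 9 \left(-50 + \frac{24}{13}\right)\right)^{2} = \left(93 + 9 \left(- \frac{626}{13}\right)\right)^{2} = \left(93 - \frac{5634}{13}\right)^{2} = \left(- \frac{4425}{13}\right)^{2} = \frac{19580625}{169}$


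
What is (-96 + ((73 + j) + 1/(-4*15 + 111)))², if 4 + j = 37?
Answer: 261121/2601 ≈ 100.39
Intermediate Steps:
j = 33 (j = -4 + 37 = 33)
(-96 + ((73 + j) + 1/(-4*15 + 111)))² = (-96 + ((73 + 33) + 1/(-4*15 + 111)))² = (-96 + (106 + 1/(-60 + 111)))² = (-96 + (106 + 1/51))² = (-96 + 5407/51)² = (511/51)² = 261121/2601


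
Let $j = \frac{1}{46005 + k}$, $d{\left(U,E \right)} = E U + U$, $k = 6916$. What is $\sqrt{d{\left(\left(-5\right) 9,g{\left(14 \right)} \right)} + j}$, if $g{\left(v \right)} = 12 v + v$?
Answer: $\frac{i \sqrt{23063206451714}}{52921} \approx 90.747 i$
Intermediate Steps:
$g{\left(v \right)} = 13 v$
$d{\left(U,E \right)} = U + E U$
$j = \frac{1}{52921}$ ($j = \frac{1}{46005 + 6916} = \frac{1}{52921} \approx 1.8896 \cdot 10^{-5}$)
$\sqrt{d{\left(\left(-5\right) 9,g{\left(14 \right)} \right)} + j} = \sqrt{\left(-5\right) 9 \left(1 + 13 \cdot 14\right) + \frac{1}{52921}} = \sqrt{- 45 \left(1 + 182\right) + \frac{1}{52921}} = \sqrt{\left(-45\right) 183 + \frac{1}{52921}} = \sqrt{-8235 + \frac{1}{52921}} = \sqrt{- \frac{435804434}{52921}} = \frac{i \sqrt{23063206451714}}{52921}$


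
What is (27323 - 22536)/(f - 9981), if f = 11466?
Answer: 4787/1485 ≈ 3.2236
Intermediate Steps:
(27323 - 22536)/(f - 9981) = (27323 - 22536)/(11466 - 9981) = 4787/1485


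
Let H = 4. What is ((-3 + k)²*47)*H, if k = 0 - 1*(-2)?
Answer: 188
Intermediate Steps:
k = 2 (k = 0 + 2 = 2)
((-3 + k)²*47)*H = ((-3 + 2)²*47)*4 = ((-1)²*47)*4 = (1*47)*4 = 47*4 = 188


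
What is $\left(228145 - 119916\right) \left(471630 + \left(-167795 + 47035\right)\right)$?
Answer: $37974309230$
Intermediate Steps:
$\left(228145 - 119916\right) \left(471630 + \left(-167795 + 47035\right)\right) = 108229 \left(471630 - 120760\right) = 108229 \cdot 350870 = 37974309230$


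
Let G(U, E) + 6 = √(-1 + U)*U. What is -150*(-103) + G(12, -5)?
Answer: 15444 + 12*√11 ≈ 15484.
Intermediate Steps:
G(U, E) = -6 + U*√(-1 + U) (G(U, E) = -6 + √(-1 + U)*U = -6 + U*√(-1 + U))
-150*(-103) + G(12, -5) = -150*(-103) + (-6 + 12*√(-1 + 12)) = 15450 + (-6 + 12*√11) = 15444 + 12*√11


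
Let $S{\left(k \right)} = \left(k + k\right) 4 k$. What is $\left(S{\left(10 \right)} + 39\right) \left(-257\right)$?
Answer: $-215623$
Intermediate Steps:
$S{\left(k \right)} = 8 k^{2}$ ($S{\left(k \right)} = 2 k 4 k = 8 k^{2}$)
$\left(S{\left(10 \right)} + 39\right) \left(-257\right) = \left(8 \cdot 10^{2} + 39\right) \left(-257\right) = \left(8 \cdot 100 + 39\right) \left(-257\right) = \left(800 + 39\right) \left(-257\right) = 839 \left(-257\right) = -215623$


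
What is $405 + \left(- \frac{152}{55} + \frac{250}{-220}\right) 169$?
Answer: $- \frac{2541}{10} \approx -254.1$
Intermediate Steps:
$405 + \left(- \frac{152}{55} + \frac{250}{-220}\right) 169 = 405 + \left(\left(-152\right) \frac{1}{55} + 250 \left(- \frac{1}{220}\right)\right) 169 = 405 + \left(- \frac{152}{55} - \frac{25}{22}\right) 169 = 405 - \frac{6591}{10} = - \frac{2541}{10}$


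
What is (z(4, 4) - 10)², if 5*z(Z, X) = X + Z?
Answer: 1764/25 ≈ 70.560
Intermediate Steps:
z(Z, X) = X/5 + Z/5 (z(Z, X) = (X + Z)/5 = X/5 + Z/5)
(z(4, 4) - 10)² = (((⅕)*4 + (⅕)*4) - 10)² = ((⅘ + ⅘) - 10)² = (8/5 - 10)² = (-42/5)² = 1764/25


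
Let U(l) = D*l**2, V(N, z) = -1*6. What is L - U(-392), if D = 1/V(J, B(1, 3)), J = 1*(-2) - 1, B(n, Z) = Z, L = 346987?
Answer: 1117793/3 ≈ 3.7260e+5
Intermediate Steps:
J = -3 (J = -2 - 1 = -3)
V(N, z) = -6
D = -1/6 (D = 1/(-6) = -1/6 ≈ -0.16667)
U(l) = -l**2/6
L - U(-392) = 346987 - (-1)*(-392)**2/6 = 346987 - (-1)*153664/6 = 346987 - 1*(-76832/3) = 346987 + 76832/3 = 1117793/3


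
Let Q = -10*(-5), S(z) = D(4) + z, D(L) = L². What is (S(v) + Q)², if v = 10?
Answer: 5776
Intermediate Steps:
S(z) = 16 + z (S(z) = 4² + z = 16 + z)
Q = 50
(S(v) + Q)² = ((16 + 10) + 50)² = (26 + 50)² = 76² = 5776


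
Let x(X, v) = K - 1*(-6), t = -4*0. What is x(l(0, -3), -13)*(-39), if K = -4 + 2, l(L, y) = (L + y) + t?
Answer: -156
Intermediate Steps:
t = 0
l(L, y) = L + y (l(L, y) = (L + y) + 0 = L + y)
K = -2
x(X, v) = 4 (x(X, v) = -2 - 1*(-6) = -2 + 6 = 4)
x(l(0, -3), -13)*(-39) = 4*(-39) = -156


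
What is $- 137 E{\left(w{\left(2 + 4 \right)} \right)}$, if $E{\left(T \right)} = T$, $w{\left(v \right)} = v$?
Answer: $-822$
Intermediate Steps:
$- 137 E{\left(w{\left(2 + 4 \right)} \right)} = - 137 \left(2 + 4\right) = \left(-137\right) 6 = -822$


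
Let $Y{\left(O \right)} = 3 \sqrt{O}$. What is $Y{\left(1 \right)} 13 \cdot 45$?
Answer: $1755$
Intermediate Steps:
$Y{\left(1 \right)} 13 \cdot 45 = 3 \sqrt{1} \cdot 13 \cdot 45 = 3 \cdot 1 \cdot 13 \cdot 45 = 3 \cdot 13 \cdot 45 = 39 \cdot 45 = 1755$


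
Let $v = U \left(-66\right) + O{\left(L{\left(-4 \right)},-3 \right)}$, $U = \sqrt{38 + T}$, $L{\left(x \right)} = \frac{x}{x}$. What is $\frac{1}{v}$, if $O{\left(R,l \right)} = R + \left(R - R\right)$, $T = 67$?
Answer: $- \frac{1}{457379} - \frac{66 \sqrt{105}}{457379} \approx -0.0014808$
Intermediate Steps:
$L{\left(x \right)} = 1$
$O{\left(R,l \right)} = R$ ($O{\left(R,l \right)} = R + 0 = R$)
$U = \sqrt{105}$ ($U = \sqrt{38 + 67} = \sqrt{105} \approx 10.247$)
$v = 1 - 66 \sqrt{105}$ ($v = \sqrt{105} \left(-66\right) + 1 = - 66 \sqrt{105} + 1 = 1 - 66 \sqrt{105} \approx -675.3$)
$\frac{1}{v} = \frac{1}{1 - 66 \sqrt{105}}$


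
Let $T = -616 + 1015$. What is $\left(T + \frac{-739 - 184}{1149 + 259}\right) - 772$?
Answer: $- \frac{526107}{1408} \approx -373.66$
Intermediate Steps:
$T = 399$
$\left(T + \frac{-739 - 184}{1149 + 259}\right) - 772 = \left(399 + \frac{-739 - 184}{1149 + 259}\right) - 772 = \left(399 - \frac{923}{1408}\right) - 772 = \frac{560869}{1408} - 772 = - \frac{526107}{1408}$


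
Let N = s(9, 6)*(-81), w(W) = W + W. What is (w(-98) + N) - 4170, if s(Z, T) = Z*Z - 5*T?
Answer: -8497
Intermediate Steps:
w(W) = 2*W
s(Z, T) = Z² - 5*T
N = -4131 (N = (9² - 5*6)*(-81) = (81 - 30)*(-81) = 51*(-81) = -4131)
(w(-98) + N) - 4170 = (2*(-98) - 4131) - 4170 = (-196 - 4131) - 4170 = -4327 - 4170 = -8497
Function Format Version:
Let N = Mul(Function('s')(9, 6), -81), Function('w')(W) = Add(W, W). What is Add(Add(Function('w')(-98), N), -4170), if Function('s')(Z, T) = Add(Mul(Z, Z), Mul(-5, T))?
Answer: -8497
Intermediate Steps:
Function('w')(W) = Mul(2, W)
Function('s')(Z, T) = Add(Pow(Z, 2), Mul(-5, T))
N = -4131 (N = Mul(Add(Pow(9, 2), Mul(-5, 6)), -81) = Mul(Add(81, -30), -81) = Mul(51, -81) = -4131)
Add(Add(Function('w')(-98), N), -4170) = Add(Add(Mul(2, -98), -4131), -4170) = Add(Add(-196, -4131), -4170) = Add(-4327, -4170) = -8497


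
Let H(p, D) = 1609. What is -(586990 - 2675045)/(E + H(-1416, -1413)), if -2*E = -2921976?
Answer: 2088055/1462597 ≈ 1.4276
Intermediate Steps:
E = 1460988 (E = -½*(-2921976) = 1460988)
-(586990 - 2675045)/(E + H(-1416, -1413)) = -(586990 - 2675045)/(1460988 + 1609) = -(-2088055)/1462597 = -1*(-2088055/1462597) = 2088055/1462597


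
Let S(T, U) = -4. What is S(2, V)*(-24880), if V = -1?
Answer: 99520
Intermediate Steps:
S(2, V)*(-24880) = -4*(-24880) = 99520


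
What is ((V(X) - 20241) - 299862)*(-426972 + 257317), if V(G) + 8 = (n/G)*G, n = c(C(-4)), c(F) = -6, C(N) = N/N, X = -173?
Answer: 54309449635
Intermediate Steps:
C(N) = 1
n = -6
V(G) = -14 (V(G) = -8 + (-6/G)*G = -8 - 6 = -14)
((V(X) - 20241) - 299862)*(-426972 + 257317) = ((-14 - 20241) - 299862)*(-426972 + 257317) = (-20255 - 299862)*(-169655) = -320117*(-169655) = 54309449635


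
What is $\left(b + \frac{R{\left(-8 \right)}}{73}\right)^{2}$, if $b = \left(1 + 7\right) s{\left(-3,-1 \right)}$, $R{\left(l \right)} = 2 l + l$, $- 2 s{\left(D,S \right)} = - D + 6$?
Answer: $\frac{7033104}{5329} \approx 1319.8$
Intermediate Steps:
$s{\left(D,S \right)} = -3 + \frac{D}{2}$ ($s{\left(D,S \right)} = - \frac{- D + 6}{2} = - \frac{6 - D}{2} = -3 + \frac{D}{2}$)
$R{\left(l \right)} = 3 l$
$b = -36$ ($b = \left(1 + 7\right) \left(-3 + \frac{1}{2} \left(-3\right)\right) = 8 \left(-3 - \frac{3}{2}\right) = 8 \left(- \frac{9}{2}\right) = -36$)
$\left(b + \frac{R{\left(-8 \right)}}{73}\right)^{2} = \left(-36 + \frac{3 \left(-8\right)}{73}\right)^{2} = \left(-36 - \frac{24}{73}\right)^{2} = \left(- \frac{2652}{73}\right)^{2} = \frac{7033104}{5329}$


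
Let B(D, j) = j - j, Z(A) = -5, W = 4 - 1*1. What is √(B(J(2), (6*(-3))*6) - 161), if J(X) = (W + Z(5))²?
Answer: I*√161 ≈ 12.689*I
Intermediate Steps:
W = 3 (W = 4 - 1 = 3)
J(X) = 4 (J(X) = (3 - 5)² = (-2)² = 4)
B(D, j) = 0
√(B(J(2), (6*(-3))*6) - 161) = √(0 - 161) = √(-161) = I*√161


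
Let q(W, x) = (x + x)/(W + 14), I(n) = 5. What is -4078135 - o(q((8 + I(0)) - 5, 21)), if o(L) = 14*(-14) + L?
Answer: -44857350/11 ≈ -4.0779e+6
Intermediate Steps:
q(W, x) = 2*x/(14 + W) (q(W, x) = (2*x)/(14 + W) = 2*x/(14 + W))
o(L) = -196 + L
-4078135 - o(q((8 + I(0)) - 5, 21)) = -4078135 - (-196 + 2*21/(14 + ((8 + 5) - 5))) = -4078135 - (-196 + 2*21/(14 + (13 - 5))) = -4078135 - (-196 + 2*21/(14 + 8)) = -4078135 - (-196 + 2*21/22) = -4078135 - (-196 + 2*21*(1/22)) = -4078135 - (-196 + 21/11) = -4078135 - 1*(-2135/11) = -4078135 + 2135/11 = -44857350/11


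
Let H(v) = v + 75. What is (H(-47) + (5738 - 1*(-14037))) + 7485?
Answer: 27288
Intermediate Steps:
H(v) = 75 + v
(H(-47) + (5738 - 1*(-14037))) + 7485 = ((75 - 47) + (5738 - 1*(-14037))) + 7485 = (28 + (5738 + 14037)) + 7485 = (28 + 19775) + 7485 = 19803 + 7485 = 27288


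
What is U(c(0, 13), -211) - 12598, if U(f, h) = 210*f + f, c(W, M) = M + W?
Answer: -9855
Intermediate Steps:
U(f, h) = 211*f
U(c(0, 13), -211) - 12598 = 211*(13 + 0) - 12598 = 211*13 - 12598 = 2743 - 12598 = -9855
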